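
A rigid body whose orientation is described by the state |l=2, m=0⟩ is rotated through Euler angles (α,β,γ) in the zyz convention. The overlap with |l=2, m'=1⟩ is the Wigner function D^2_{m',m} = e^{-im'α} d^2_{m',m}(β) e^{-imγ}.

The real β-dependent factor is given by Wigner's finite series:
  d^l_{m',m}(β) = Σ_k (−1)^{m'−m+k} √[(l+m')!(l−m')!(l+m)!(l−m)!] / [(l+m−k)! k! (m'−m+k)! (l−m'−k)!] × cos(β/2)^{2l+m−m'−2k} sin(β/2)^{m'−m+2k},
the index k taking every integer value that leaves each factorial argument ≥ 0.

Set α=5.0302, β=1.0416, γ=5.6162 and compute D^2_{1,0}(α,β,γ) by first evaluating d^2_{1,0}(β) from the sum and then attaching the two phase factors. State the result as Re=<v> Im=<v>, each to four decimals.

Re=-0.1668 Im=-0.5070

D^2_{1,0}(5.0302,1.0416,5.6162) = e^{-i·1·5.0302}·d^2_{1,0}(1.0416)·e^{-i·0·5.6162}. Compute d first:
With c≡cos(β/2)=0.867421 and s≡sin(β/2)=0.497574, N=[6·1·2·2]^{1/2}=4.898979
Admissible k: 0..1 (factorial args all ≥0)
  k=0: (−1)^1·4.8990/(2)·0.8674^3·0.4976^1 = -0.795470
  k=1: (−1)^2·4.8990/(2)·0.8674^1·0.4976^3 = +0.261746
d^2_{1,0}(1.0416) = -0.795470 +0.261746 = -0.533725
Attach z-rotation phases: D = e^{-i(1)(5.0302)}·(-0.533725)·e^{-i(0)(5.6162)} = -0.166782-0.506997i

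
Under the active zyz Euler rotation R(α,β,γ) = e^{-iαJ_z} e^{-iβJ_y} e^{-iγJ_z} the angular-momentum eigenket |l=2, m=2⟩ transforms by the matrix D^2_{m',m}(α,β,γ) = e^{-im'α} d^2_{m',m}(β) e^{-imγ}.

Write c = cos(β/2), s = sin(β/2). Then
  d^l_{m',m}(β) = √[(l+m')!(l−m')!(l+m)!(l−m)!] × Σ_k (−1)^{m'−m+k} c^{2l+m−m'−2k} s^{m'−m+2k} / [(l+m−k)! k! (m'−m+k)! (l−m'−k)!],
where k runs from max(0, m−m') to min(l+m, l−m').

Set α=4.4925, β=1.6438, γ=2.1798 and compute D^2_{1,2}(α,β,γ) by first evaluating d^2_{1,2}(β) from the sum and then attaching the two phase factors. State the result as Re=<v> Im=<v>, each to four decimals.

D^2_{1,2}(4.4925,1.6438,2.1798) = e^{-i·1·4.4925}·d^2_{1,2}(1.6438)·e^{-i·2·2.1798}. Compute d first:
With c≡cos(β/2)=0.680831 and s≡sin(β/2)=0.732441, N=[6·1·24·1]^{1/2}=12.000000
k: max(0,(2)−(1))=1 … min(2+(2),2−(1))=1
  k=1: (−1)^0·12.0000/(6)·0.6808^3·0.7324^1 = +0.462296
d^2_{1,2}(1.6438) = +0.462296
Phases: e^{-i·(1)·4.4925}=-0.218121+0.975922i, e^{-i·(2)·2.1798}=-0.345516+0.938413i ⇒ D=-0.388538-0.250511i

Re=-0.3885 Im=-0.2505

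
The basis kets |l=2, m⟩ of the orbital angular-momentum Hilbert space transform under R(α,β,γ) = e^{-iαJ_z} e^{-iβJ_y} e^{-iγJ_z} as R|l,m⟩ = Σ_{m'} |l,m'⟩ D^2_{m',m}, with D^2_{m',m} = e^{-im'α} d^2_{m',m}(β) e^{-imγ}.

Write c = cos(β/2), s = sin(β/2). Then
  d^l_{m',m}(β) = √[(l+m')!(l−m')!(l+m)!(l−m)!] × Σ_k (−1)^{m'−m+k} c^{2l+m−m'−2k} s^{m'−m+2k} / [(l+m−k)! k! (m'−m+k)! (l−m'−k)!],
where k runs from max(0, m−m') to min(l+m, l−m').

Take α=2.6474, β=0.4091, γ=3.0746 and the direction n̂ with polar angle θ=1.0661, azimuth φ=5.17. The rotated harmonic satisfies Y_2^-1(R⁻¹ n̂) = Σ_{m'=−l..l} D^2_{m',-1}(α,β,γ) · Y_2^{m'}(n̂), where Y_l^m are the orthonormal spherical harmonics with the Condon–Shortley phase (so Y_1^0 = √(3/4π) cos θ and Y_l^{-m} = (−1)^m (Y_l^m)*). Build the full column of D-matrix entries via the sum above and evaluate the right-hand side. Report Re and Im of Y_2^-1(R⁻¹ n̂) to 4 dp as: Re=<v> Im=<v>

Need the full column D^2_{m',-1} for m'=−2..2 at α=2.6474, β=0.4091, γ=3.0746.
cos(β/2)=0.979152, sin(β/2)=0.203127
d^2_{-2,-1}: single k=1 term ⇒ +0.381371;  D = -0.187977+0.331826i
d^2_{-1,-1}: k∈[0..1] ⇒ +0.919182 -0.118674 = +0.800508;  D = +0.677730-0.426022i
d^2_{0,-1}: k∈[0..1] ⇒ -0.467082 +0.020101 = -0.446981;  D = +0.445978-0.029922i
d^2_{1,-1}: k∈[0..1] ⇒ +0.118674 -0.001702 = +0.116972;  D = +0.106459+0.048464i
d^2_{2,-1}: single k=0 term ⇒ -0.016413;  D = +0.009925+0.013072i
Y_2^{m'}(θ=1.0661,φ=5.17) and Σ D·Y over m':
  (-0.1880+0.3318i)·(-0.1804+0.2346i)  (+0.6777-0.4260i)·(+0.1445+0.2933i)  (+0.4460-0.0299i)·(-0.0942+0.0000i)  (+0.1065+0.0485i)·(-0.1445+0.2933i)  (+0.0099+0.0131i)·(-0.1804-0.2346i)
Y_2^-1(R⁻¹ n̂) = +0.108629+0.055651i

Re=0.1086 Im=0.0557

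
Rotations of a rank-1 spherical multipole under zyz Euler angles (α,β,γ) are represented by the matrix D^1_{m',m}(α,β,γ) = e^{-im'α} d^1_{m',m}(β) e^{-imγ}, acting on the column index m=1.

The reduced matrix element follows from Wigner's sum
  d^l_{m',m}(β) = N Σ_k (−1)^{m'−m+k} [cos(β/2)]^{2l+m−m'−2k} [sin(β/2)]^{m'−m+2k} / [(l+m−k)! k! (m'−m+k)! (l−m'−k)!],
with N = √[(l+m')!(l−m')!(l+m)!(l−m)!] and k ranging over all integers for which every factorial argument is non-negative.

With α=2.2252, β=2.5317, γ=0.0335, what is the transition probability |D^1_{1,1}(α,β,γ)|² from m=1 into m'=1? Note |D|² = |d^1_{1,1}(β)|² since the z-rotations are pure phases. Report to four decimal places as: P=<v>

P=0.0081

D^1_{1,1}(2.2252,2.5317,0.0335) = e^{-i·1·2.2252}·d^1_{1,1}(2.5317)·e^{-i·1·0.0335}. Compute d first:
c=cos(2.5317/2)=0.300242, s=sin(2.5317/2)=0.953863; N=√[2·1·2·1]=2.000000
Admissible k: 0..0 (factorial args all ≥0)
  k=0: (−1)^0·2.0000/(2)·0.3002^2·0.9539^0 = +0.090145
d^1_{1,1}(2.5317) = +0.090145
|D^1_{1,1}|² = |d^1_{1,1}(β)|² = (+0.090145)² = 0.008126 (the z-rotation phases have unit modulus)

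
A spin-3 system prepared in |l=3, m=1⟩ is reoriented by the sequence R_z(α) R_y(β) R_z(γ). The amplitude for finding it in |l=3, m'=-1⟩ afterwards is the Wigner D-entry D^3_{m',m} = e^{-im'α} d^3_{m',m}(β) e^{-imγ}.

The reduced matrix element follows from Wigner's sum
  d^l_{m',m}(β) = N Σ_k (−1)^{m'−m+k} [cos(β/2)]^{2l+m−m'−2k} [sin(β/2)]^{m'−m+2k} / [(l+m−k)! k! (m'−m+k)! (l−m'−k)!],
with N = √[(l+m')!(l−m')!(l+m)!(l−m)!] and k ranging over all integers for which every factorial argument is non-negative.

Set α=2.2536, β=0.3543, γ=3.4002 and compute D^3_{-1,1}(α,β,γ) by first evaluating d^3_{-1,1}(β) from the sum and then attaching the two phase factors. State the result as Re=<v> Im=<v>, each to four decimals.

Re=0.0689 Im=-0.1526

First d^3_{-1,1}(β=0.3543), then the phase factors e^{-i(-1)α} and e^{-i(1)γ}:
With c≡cos(β/2)=0.984350 and s≡sin(β/2)=0.176225, N=[2·24·24·2]^{1/2}=48.000000
k∈{2,3,4} keeps every argument non-negative
  k=2: (−1)^0·48.0000/(8)·0.9843^4·0.1762^2 = +0.174938
  k=3: (−1)^1·48.0000/(6)·0.9843^2·0.1762^4 = -0.007476
  k=4: (−1)^2·48.0000/(48)·0.9843^0·0.1762^6 = +0.000030
d^3_{-1,1}(0.3543) = +0.174938 -0.007476 +0.000030 = +0.167492
Attach z-rotation phases: D = e^{-i(-1)(2.2536)}·(+0.167492)·e^{-i(1)(3.4002)} = +0.068938-0.152647i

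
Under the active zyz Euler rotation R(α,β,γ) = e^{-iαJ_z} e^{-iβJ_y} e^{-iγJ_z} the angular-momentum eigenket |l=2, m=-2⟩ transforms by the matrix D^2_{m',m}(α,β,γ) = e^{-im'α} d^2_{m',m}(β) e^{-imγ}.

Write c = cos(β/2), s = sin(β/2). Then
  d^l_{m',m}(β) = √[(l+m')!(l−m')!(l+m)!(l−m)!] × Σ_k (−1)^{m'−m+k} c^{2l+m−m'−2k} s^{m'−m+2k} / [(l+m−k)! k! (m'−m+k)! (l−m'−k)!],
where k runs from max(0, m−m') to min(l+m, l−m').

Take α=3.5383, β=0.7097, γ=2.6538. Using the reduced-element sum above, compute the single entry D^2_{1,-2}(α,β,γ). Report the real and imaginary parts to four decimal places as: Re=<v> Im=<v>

Re=0.0155 Im=-0.0771

Split into d^2_{1,-2}(β=0.7097) × two z-phases.
c=cos(0.7097/2)=0.937699, s=sin(0.7097/2)=0.347450; N=√[6·1·1·24]=12.000000
The bounds max(0,m−m')=0 and min(l+m,l−m')=0 give 1 term
  k=0: (−1)^3·12.0000/(6)·0.9377^1·0.3474^3 = -0.078663
d^2_{1,-2}(0.7097) = -0.078663
Phases: e^{-i·(1)·3.5383}=-0.922338+0.386384i, e^{-i·(-2)·2.6538}=+0.560683-0.828030i ⇒ D=+0.015513-0.077118i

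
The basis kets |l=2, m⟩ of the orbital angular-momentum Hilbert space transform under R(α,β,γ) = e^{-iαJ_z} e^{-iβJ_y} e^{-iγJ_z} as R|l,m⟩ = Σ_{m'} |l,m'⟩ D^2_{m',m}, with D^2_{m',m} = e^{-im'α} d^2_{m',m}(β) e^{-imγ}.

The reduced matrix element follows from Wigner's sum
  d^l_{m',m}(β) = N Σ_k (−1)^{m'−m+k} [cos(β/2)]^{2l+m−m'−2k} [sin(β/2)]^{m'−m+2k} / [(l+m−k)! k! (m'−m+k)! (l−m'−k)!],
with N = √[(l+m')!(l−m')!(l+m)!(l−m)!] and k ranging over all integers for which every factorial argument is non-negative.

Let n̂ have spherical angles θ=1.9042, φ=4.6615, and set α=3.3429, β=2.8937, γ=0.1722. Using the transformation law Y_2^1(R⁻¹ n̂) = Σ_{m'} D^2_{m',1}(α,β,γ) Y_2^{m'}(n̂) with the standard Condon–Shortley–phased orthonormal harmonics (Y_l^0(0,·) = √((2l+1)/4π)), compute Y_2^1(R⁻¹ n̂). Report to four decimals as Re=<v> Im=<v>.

Need the full column D^2_{m',1} for m'=−2..2 at α=3.3429, β=2.8937, γ=0.1722.
cos(β/2)=0.123629, sin(β/2)=0.992328
d^2_{-2,1}: single k=3 term ⇒ +0.241611;  D = +0.235226+0.055180i
d^2_{-1,1}: k∈[2..3] ⇒ +0.045152 -0.969665 = -0.924514;  D = +0.924122+0.026906i
d^2_{0,1}: k∈[1..2] ⇒ +0.004593 -0.295912 = -0.291319;  D = -0.287011+0.049918i
d^2_{1,1}: k∈[0..1] ⇒ +0.000234 -0.045152 = -0.044918;  D = +0.041821-0.016390i
d^2_{2,1}: single k=0 term ⇒ -0.003750;  D = -0.003147+0.002039i
Y_2^{m'}(θ=1.9042,φ=4.6615) and Σ D·Y over m':
  (+0.2352+0.0552i)·(-0.3431-0.0350i)  (+0.9241+0.0269i)·(+0.0122-0.2386i)  (-0.2870+0.0499i)·(-0.2141+0.0000i)  (+0.0418-0.0164i)·(-0.0122-0.2386i)  (-0.0031+0.0020i)·(-0.3431+0.0350i)
Y_2^1(R⁻¹ n̂) = -0.003101-0.268613i

Re=-0.0031 Im=-0.2686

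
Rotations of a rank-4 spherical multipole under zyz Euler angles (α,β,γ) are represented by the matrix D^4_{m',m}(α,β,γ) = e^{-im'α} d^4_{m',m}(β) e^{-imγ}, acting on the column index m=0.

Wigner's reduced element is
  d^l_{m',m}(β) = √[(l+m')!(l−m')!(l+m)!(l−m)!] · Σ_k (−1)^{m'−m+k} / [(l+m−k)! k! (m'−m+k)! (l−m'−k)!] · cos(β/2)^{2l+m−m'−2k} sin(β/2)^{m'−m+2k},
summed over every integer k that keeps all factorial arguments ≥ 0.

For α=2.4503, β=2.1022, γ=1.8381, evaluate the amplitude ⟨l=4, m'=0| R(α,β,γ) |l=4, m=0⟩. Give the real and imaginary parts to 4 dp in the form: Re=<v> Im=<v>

Split into d^4_{0,0}(β=2.1022) × two z-phases.
Half-angle: c=0.496617, s=0.867970. N=√(24·24·24·24)=576.000000
The bounds max(0,m−m')=0 and min(l+m,l−m')=4 give 5 terms
  k=0: (−1)^0·576.0000/(576)·0.4966^8·0.8680^0 = +0.003700
  k=1: (−1)^1·576.0000/(36)·0.4966^6·0.8680^2 = -0.180824
  k=2: (−1)^2·576.0000/(16)·0.4966^4·0.8680^4 = +1.242814
  k=3: (−1)^3·576.0000/(36)·0.4966^2·0.8680^6 = -1.687294
  k=4: (−1)^4·576.0000/(576)·0.4966^0·0.8680^8 = +0.322135
d^4_{0,0}(2.1022) = +0.003700 -0.180824 +1.242814 -1.687294 +0.322135 = -0.299469
D = (+1.000000+0.000000i)·(-0.299469)·(+1.000000+0.000000i) = -0.299469+0.000000i

Re=-0.2995 Im=0.0000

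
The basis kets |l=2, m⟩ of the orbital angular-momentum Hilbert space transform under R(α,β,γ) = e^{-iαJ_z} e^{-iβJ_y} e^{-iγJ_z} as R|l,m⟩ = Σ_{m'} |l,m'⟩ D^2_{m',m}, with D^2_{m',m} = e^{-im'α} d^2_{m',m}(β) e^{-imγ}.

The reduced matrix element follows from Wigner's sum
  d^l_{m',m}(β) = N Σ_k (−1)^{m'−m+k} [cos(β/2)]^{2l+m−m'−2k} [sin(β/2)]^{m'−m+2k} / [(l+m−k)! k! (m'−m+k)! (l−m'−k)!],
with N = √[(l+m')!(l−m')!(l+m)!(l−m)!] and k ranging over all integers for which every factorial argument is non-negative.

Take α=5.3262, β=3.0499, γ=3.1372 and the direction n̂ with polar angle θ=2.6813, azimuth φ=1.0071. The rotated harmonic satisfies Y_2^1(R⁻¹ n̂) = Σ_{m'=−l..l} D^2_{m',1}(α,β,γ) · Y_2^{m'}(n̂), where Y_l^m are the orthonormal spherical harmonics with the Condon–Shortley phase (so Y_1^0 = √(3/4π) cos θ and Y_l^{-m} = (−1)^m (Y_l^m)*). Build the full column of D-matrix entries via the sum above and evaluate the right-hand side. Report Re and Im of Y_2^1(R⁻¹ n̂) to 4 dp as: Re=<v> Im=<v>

Need the full column D^2_{m',1} for m'=−2..2 at α=5.3262, β=3.0499, γ=3.1372.
cos(β/2)=0.045830, sin(β/2)=0.998949
d^2_{-2,1}: single k=3 term ⇒ +0.091372;  D = +0.030366+0.086178i
d^2_{-1,1}: k∈[2..3] ⇒ +0.006288 -0.995804 = -0.989516;  D = +0.573496-0.806377i
d^2_{0,1}: k∈[1..2] ⇒ +0.000236 -0.111907 = -0.111672;  D = +0.111671+0.000491i
d^2_{1,1}: k∈[0..1] ⇒ +0.000004 -0.006288 = -0.006284;  D = +0.003597+0.005152i
d^2_{2,1}: single k=0 term ⇒ -0.000192;  D = -0.000066+0.000181i
Y_2^{m'}(θ=2.6813,φ=1.0071) and Σ D·Y over m':
  (+0.0304+0.0862i)·(-0.0327-0.0688i)  (+0.5735-0.8064i)·(-0.1643+0.2599i)  (+0.1117+0.0005i)·(+0.4441+0.0000i)  (+0.0036+0.0052i)·(+0.1643+0.2599i)  (-0.0001+0.0002i)·(-0.0327+0.0688i)
Y_2^1(R⁻¹ n̂) = +0.169128+0.278596i

Re=0.1691 Im=0.2786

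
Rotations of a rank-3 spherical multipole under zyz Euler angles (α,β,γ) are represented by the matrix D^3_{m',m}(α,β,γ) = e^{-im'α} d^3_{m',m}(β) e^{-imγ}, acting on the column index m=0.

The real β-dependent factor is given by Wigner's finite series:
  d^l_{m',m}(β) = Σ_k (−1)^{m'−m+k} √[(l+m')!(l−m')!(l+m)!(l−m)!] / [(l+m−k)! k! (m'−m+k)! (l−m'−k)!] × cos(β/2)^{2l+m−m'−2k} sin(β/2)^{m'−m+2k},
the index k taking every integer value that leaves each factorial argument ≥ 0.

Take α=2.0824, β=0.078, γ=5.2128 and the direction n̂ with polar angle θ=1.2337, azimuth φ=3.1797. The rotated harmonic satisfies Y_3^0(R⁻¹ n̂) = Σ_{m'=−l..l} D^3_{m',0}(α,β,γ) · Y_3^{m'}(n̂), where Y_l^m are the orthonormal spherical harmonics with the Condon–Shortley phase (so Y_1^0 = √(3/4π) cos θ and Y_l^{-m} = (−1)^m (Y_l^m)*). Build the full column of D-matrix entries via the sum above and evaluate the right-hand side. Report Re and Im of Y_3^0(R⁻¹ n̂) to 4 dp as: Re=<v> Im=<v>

Need the full column D^3_{m',0} for m'=−3..3 at α=2.0824, β=0.078, γ=5.2128.
cos(β/2)=0.999240, sin(β/2)=0.038990
d^3_{-3,0}: single k=3 term ⇒ +0.000264;  D = +0.000264-0.000010i
d^3_{-2,0}: k∈[2..3] ⇒ +0.008301 -0.000013 = +0.008289;  D = -0.004315-0.007077i
d^3_{-1,0}: k∈[1..3] ⇒ +0.134553 -0.000615 +0.000000 = +0.133939;  D = -0.065573+0.116789i
d^3_{0,0}: k∈[0..3] ⇒ +0.995446 -0.013640 +0.000021 -0.000000 = +0.981827;  D = +0.981827+0.000000i
d^3_{1,0}: k∈[0..2] ⇒ -0.134553 +0.000615 -0.000000 = -0.133939;  D = +0.065573+0.116789i
d^3_{2,0}: k∈[0..1] ⇒ +0.008301 -0.000013 = +0.008289;  D = -0.004315+0.007077i
d^3_{3,0}: single k=0 term ⇒ -0.000264;  D = -0.000264-0.000010i
Y_3^{m'}(θ=1.2337,φ=3.1797) and Σ D·Y over m':
  (+0.0003-0.0000i)·(-0.3484+0.0400i)  (-0.0043-0.0071i)·(+0.3002-0.0229i)  (-0.0656+0.1168i)·(+0.1381-0.0053i)  (+0.9818+0.0000i)·(-0.3028+0.0000i)  (+0.0656+0.1168i)·(-0.1381-0.0053i)  (-0.0043+0.0071i)·(+0.3002+0.0229i)  (-0.0003-0.0000i)·(+0.3484+0.0400i)
Y_3^0(R⁻¹ n̂) = -0.317245+0.000000i

Re=-0.3172 Im=0.0000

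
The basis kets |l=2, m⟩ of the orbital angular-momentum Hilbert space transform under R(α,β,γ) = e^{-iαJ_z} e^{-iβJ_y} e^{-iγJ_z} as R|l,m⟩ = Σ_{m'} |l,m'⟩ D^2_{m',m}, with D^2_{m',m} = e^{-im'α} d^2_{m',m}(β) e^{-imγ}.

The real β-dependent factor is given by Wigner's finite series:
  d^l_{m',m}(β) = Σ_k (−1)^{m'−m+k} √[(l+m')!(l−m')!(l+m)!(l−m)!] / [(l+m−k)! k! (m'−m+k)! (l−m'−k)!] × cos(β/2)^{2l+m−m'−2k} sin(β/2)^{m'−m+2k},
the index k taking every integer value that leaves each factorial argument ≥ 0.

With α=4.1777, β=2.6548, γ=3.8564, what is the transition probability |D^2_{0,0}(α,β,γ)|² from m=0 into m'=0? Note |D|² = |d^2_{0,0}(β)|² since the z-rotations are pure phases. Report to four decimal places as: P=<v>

First d^2_{0,0}(β=2.6548), then the phase factors e^{-i(0)α} and e^{-i(0)γ}:
Half-angle: c=0.241000, s=0.970525. N=√(2·2·2·2)=4.000000
k: max(0,(0)−(0))=0 … min(2+(0),2−(0))=2
  k=0: (−1)^0·4.0000/(4)·0.2410^4·0.9705^0 = +0.003373
  k=1: (−1)^1·4.0000/(1)·0.2410^2·0.9705^2 = -0.218831
  k=2: (−1)^2·4.0000/(4)·0.2410^0·0.9705^4 = +0.887211
d^2_{0,0}(2.6548) = +0.003373 -0.218831 +0.887211 = +0.671754
|D^2_{0,0}|² = |d^2_{0,0}(β)|² = (+0.671754)² = 0.451253 (the z-rotation phases have unit modulus)

P=0.4513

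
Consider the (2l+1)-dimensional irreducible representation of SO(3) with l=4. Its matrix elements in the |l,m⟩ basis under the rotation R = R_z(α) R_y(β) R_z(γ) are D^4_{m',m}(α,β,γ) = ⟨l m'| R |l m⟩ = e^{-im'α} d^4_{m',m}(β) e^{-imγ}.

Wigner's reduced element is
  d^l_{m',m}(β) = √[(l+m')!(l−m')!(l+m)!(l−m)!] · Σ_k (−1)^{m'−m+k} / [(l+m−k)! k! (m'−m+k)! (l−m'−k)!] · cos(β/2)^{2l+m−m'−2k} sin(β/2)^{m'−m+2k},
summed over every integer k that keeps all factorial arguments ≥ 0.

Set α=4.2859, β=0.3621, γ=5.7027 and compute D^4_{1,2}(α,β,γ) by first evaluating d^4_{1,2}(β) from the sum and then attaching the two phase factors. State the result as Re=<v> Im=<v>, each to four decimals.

Re=-0.5691 Im=-0.0095

D^4_{1,2}(4.2859,0.3621,5.7027) = e^{-i·1·4.2859}·d^4_{1,2}(0.3621)·e^{-i·2·5.7027}. Compute d first:
With c≡cos(β/2)=0.983655 and s≡sin(β/2)=0.180063, N=[120·6·720·2]^{1/2}=1018.233765
k∈{1,2,3} keeps every argument non-negative
  k=1: (−1)^0·1018.2338/(240)·0.9837^7·0.1801^1 = +0.680706
  k=2: (−1)^1·1018.2338/(48)·0.9837^5·0.1801^3 = -0.114049
  k=3: (−1)^2·1018.2338/(72)·0.9837^3·0.1801^5 = +0.002548
d^4_{1,2}(0.3621) = +0.680706 -0.114049 +0.002548 = +0.569205
D = (-0.413677+0.910424i)·(+0.569205)·(+0.398449+0.917190i) = -0.569126-0.009484i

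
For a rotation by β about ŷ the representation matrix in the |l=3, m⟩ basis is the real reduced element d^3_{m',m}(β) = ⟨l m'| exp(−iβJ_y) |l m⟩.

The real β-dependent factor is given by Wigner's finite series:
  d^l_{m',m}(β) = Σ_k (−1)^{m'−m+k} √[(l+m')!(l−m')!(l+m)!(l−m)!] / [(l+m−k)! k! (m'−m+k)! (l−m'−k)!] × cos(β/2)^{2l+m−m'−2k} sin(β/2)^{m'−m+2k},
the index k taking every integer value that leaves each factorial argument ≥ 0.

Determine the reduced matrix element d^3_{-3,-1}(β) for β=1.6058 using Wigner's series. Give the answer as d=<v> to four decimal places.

d^3_{-3,-1}(β=1.6058) via Wigner's sum:
c=cos(1.6058/2)=0.694623, s=sin(1.6058/2)=0.719374; N=√[1·720·2·24]=185.903201
The bounds max(0,m−m')=2 and min(l+m,l−m')=2 give 1 term
  k=2: (−1)^0·185.9032/(48)·0.6946^4·0.7194^2 = +0.466608
d^3_{-3,-1}(1.6058) = +0.466608

d=0.4666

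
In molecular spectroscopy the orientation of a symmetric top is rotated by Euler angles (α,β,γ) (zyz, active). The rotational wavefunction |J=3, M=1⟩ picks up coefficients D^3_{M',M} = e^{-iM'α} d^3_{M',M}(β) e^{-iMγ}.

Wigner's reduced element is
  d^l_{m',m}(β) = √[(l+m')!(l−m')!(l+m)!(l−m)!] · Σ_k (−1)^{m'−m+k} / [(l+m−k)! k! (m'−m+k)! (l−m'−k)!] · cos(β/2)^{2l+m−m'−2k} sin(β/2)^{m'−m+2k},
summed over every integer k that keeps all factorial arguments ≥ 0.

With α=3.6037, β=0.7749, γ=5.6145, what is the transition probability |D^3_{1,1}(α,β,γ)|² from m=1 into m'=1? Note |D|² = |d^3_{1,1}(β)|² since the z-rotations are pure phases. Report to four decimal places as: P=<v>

D^3_{1,1}(3.6037,0.7749,5.6145) = e^{-i·1·3.6037}·d^3_{1,1}(0.7749)·e^{-i·1·5.6145}. Compute d first:
Half-angle: c=0.925876, s=0.377829. N=√(24·2·24·2)=48.000000
k: max(0,(1)−(1))=0 … min(3+(1),3−(1))=2
  k=0: (−1)^0·48.0000/(48)·0.9259^6·0.3778^0 = +0.629964
  k=1: (−1)^1·48.0000/(6)·0.9259^4·0.3778^2 = -0.839248
  k=2: (−1)^2·48.0000/(8)·0.9259^2·0.3778^4 = +0.104818
d^3_{1,1}(0.7749) = +0.629964 -0.839248 +0.104818 = -0.104466
|D^3_{1,1}|² = |d^3_{1,1}(β)|² = (-0.104466)² = 0.010913 (the z-rotation phases have unit modulus)

P=0.0109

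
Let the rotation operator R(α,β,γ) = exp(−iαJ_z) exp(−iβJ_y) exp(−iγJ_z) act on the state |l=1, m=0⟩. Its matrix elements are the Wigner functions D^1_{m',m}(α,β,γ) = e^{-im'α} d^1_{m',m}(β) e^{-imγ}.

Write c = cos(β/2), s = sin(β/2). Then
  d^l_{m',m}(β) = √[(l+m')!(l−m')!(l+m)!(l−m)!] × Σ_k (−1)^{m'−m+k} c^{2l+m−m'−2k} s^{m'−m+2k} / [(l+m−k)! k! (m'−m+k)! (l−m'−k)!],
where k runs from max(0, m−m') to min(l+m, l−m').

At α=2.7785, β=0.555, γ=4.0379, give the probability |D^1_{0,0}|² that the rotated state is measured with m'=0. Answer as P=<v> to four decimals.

P=0.7223

First d^1_{0,0}(β=0.555), then the phase factors e^{-i(0)α} and e^{-i(0)γ}:
Half-angle: c=0.961743, s=0.273952. N=√(1·1·1·1)=1.000000
Admissible k: 0..1 (factorial args all ≥0)
  k=0: (−1)^0·1.0000/(1)·0.9617^2·0.2740^0 = +0.924950
  k=1: (−1)^1·1.0000/(1)·0.9617^0·0.2740^2 = -0.075050
d^1_{0,0}(0.555) = +0.924950 -0.075050 = +0.849900
|D^1_{0,0}|² = |d^1_{0,0}(β)|² = (+0.849900)² = 0.722331 (the z-rotation phases have unit modulus)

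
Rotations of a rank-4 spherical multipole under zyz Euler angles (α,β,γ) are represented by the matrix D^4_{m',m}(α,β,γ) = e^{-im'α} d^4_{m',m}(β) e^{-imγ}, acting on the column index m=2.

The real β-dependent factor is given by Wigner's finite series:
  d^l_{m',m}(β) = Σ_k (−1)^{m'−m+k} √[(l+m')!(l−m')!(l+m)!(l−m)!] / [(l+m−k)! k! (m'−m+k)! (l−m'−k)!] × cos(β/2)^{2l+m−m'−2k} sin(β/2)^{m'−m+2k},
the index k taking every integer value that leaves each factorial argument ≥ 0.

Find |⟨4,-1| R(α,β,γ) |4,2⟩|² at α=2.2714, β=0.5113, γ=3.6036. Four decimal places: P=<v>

P=0.0304

Split into d^4_{-1,2}(β=0.5113) × two z-phases.
c=cos(0.5113/2)=0.967499, s=sin(0.5113/2)=0.252874; N=√[6·120·720·2]=1018.233765
Admissible k: 3..5 (factorial args all ≥0)
  k=3: (−1)^0·1018.2338/(72)·0.9675^5·0.2529^3 = +0.193857
  k=4: (−1)^1·1018.2338/(48)·0.9675^3·0.2529^5 = -0.019865
  k=5: (−1)^2·1018.2338/(240)·0.9675^1·0.2529^7 = +0.000271
d^4_{-1,2}(0.5113) = +0.193857 -0.019865 +0.000271 = +0.174264
|D^4_{-1,2}|² = |d^4_{-1,2}(β)|² = (+0.174264)² = 0.030368 (the z-rotation phases have unit modulus)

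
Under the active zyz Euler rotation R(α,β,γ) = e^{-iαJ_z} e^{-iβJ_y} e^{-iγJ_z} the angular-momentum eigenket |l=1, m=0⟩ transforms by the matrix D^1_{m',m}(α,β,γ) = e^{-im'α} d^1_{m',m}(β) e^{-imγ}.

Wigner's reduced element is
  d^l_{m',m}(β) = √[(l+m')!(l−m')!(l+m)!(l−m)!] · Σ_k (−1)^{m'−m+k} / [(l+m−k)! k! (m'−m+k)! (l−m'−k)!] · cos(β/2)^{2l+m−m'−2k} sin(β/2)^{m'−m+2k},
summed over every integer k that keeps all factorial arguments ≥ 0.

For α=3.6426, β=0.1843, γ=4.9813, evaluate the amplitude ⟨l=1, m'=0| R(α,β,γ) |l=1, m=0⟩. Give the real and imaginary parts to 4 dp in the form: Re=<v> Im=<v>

Split into d^1_{0,0}(β=0.1843) × two z-phases.
With c≡cos(β/2)=0.995757 and s≡sin(β/2)=0.092020, N=[1·1·1·1]^{1/2}=1.000000
Admissible k: 0..1 (factorial args all ≥0)
  k=0: (−1)^0·1.0000/(1)·0.9958^2·0.0920^0 = +0.991532
  k=1: (−1)^1·1.0000/(1)·0.9958^0·0.0920^2 = -0.008468
d^1_{0,0}(0.1843) = +0.991532 -0.008468 = +0.983065
D = (+1.000000+0.000000i)·(+0.983065)·(+1.000000+0.000000i) = +0.983065+0.000000i

Re=0.9831 Im=0.0000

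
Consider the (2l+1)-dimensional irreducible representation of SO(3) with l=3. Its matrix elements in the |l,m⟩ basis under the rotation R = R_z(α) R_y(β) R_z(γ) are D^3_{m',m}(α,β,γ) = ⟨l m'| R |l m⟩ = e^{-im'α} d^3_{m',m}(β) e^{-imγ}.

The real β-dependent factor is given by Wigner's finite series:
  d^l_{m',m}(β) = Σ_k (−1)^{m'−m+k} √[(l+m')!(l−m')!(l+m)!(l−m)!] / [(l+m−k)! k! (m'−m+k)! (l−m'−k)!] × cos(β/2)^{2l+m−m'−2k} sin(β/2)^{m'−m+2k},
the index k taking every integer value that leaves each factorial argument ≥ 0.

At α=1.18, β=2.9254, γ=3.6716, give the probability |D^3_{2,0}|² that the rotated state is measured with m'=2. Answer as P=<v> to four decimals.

P=0.0038

Split into d^3_{2,0}(β=2.9254) × two z-phases.
c=cos(2.9254/2)=0.107886, s=sin(2.9254/2)=0.994163; N=√[120·1·6·6]=65.726707
k∈{0,1} keeps every argument non-negative
  k=0: (−1)^2·65.7267/(12)·0.1079^4·0.9942^2 = +0.000733
  k=1: (−1)^3·65.7267/(12)·0.1079^2·0.9942^4 = -0.062276
d^3_{2,0}(2.9254) = +0.000733 -0.062276 = -0.061543
|D^3_{2,0}|² = |d^3_{2,0}(β)|² = (-0.061543)² = 0.003788 (the z-rotation phases have unit modulus)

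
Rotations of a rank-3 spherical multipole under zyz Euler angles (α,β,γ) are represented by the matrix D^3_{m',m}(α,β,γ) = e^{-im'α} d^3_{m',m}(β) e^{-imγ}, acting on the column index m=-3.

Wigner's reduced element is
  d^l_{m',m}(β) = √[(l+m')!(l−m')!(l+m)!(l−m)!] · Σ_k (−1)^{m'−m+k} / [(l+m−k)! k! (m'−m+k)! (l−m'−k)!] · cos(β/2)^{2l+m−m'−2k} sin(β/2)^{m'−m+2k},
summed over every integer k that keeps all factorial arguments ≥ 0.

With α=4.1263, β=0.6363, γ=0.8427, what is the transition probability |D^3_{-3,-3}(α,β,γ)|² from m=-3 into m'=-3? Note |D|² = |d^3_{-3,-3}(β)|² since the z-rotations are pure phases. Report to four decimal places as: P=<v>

P=0.5391

Split into d^3_{-3,-3}(β=0.6363) × two z-phases.
Half-angle: c=0.949816, s=0.312810. N=√(1·720·1·720)=720.000000
k: max(0,(-3)−(-3))=0 … min(3+(-3),3−(-3))=0
  k=0: (−1)^0·720.0000/(720)·0.9498^6·0.3128^0 = +0.734237
d^3_{-3,-3}(0.6363) = +0.734237
|D^3_{-3,-3}|² = |d^3_{-3,-3}(β)|² = (+0.734237)² = 0.539104 (the z-rotation phases have unit modulus)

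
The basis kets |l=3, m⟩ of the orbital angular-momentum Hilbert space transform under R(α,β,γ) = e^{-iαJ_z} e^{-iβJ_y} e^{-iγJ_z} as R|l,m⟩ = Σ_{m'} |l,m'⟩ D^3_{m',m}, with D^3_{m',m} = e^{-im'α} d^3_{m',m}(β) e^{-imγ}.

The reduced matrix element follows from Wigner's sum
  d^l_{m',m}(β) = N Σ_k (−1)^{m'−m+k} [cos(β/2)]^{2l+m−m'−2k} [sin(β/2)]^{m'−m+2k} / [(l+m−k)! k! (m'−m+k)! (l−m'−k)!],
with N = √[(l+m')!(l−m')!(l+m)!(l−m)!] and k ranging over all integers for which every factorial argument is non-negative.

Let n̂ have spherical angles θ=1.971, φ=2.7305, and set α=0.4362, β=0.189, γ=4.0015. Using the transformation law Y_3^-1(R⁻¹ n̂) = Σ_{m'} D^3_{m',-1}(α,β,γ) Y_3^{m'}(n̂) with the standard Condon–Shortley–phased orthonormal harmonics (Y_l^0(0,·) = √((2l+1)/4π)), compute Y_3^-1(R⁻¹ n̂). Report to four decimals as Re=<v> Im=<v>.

Need the full column D^3_{m',-1} for m'=−3..3 at α=0.4362, β=0.189, γ=4.0015.
cos(β/2)=0.995538, sin(β/2)=0.094359
d^3_{-3,-1}: single k=2 term ⇒ +0.033873;  D = +0.019062-0.028000i
d^3_{-2,-1}: k∈[1..2] ⇒ +0.291793 -0.005243 = +0.286550;  D = +0.046080-0.282821i
d^3_{-1,-1}: k∈[0..2] ⇒ +0.973526 -0.069967 +0.000471 = +0.904031;  D = -0.245216-0.870138i
d^3_{0,-1}: k∈[0..2] ⇒ -0.319643 +0.008615 -0.000026 = -0.311054;  D = +0.202965+0.235711i
d^3_{1,-1}: k∈[0..2] ⇒ +0.052475 -0.000629 +0.000001 = +0.051847;  D = -0.047262-0.021317i
d^3_{2,-1}: k∈[0..1] ⇒ -0.005243 +0.000024 = -0.005219;  D = +0.005219-0.000065i
d^3_{3,-1}: single k=0 term ⇒ +0.000304;  D = -0.000274+0.000132i
Y_3^{m'}(θ=1.971,φ=2.7305) and Σ D·Y over m':
  (+0.0191-0.0280i)·(-0.1079-0.3075i)  (+0.0461-0.2828i)·(-0.2299-0.2474i)  (-0.2452-0.8701i)·(+0.0658+0.0287i)  (+0.2030+0.2357i)·(+0.3258+0.0000i)  (-0.0473-0.0213i)·(-0.0658+0.0287i)  (+0.0052-0.0001i)·(-0.2299+0.2474i)  (-0.0003+0.0001i)·(+0.1079-0.3075i)
Y_3^-1(R⁻¹ n̂) = -0.013742+0.064767i

Re=-0.0137 Im=0.0648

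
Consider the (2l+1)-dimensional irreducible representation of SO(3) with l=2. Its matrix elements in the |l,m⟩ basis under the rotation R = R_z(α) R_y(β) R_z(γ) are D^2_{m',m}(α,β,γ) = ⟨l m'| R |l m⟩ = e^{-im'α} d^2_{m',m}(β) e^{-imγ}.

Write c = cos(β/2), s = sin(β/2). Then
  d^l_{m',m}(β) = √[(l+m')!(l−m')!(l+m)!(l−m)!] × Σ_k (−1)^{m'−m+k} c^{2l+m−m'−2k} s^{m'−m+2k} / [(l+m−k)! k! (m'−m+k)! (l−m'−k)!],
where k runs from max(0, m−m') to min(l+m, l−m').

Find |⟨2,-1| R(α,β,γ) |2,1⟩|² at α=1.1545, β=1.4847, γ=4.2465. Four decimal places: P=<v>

P=0.2869

Split into d^2_{-1,1}(β=1.4847) × two z-phases.
With c≡cos(β/2)=0.736882 and s≡sin(β/2)=0.676021, N=[1·6·6·1]^{1/2}=6.000000
k: max(0,(1)−(-1))=2 … min(2+(1),2−(-1))=3
  k=2: (−1)^0·6.0000/(2)·0.7369^2·0.6760^2 = +0.744454
  k=3: (−1)^1·6.0000/(6)·0.7369^0·0.6760^4 = -0.208854
d^2_{-1,1}(1.4847) = +0.744454 -0.208854 = +0.535601
|D^2_{-1,1}|² = |d^2_{-1,1}(β)|² = (+0.535601)² = 0.286868 (the z-rotation phases have unit modulus)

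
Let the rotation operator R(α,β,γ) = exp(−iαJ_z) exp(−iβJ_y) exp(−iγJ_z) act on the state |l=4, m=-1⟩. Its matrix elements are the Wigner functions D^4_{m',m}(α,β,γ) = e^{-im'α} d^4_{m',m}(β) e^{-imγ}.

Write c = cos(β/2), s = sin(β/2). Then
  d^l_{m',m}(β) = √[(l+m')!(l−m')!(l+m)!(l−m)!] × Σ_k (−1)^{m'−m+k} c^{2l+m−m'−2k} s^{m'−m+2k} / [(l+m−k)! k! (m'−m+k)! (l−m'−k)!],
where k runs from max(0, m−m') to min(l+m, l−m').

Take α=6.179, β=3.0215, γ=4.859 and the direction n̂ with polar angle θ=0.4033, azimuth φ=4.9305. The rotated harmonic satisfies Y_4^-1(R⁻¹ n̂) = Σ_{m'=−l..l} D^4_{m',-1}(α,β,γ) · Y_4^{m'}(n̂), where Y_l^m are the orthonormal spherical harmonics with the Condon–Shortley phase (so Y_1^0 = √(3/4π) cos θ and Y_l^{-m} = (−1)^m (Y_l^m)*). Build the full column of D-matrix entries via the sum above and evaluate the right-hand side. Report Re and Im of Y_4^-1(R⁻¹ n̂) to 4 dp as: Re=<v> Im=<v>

Need the full column D^4_{m',-1} for m'=−4..4 at α=6.179, β=3.0215, γ=4.859.
cos(β/2)=0.060010, sin(β/2)=0.998198
d^4_{-4,-1}: single k=3 term ⇒ +0.000006;  D = -0.000002-0.000006i
d^4_{-3,-1}: k∈[2..3] ⇒ +0.000000 -0.000170 = -0.000170;  D = +0.000028+0.000168i
d^4_{-2,-1}: k∈[1..3] ⇒ +0.000000 -0.000016 +0.003029 = +0.003012;  D = -0.000186-0.003007i
d^4_{-1,-1}: k∈[0..3] ⇒ +0.000000 -0.000001 +0.000386 -0.035625 = -0.035239;  D = -0.001495+0.035207i
d^4_{0,-1}: k∈[0..3] ⇒ -0.000000 +0.000021 -0.005747 +0.265007 = +0.259280;  D = +0.037877-0.256499i
d^4_{1,-1}: k∈[0..3] ⇒ +0.000000 -0.000386 +0.053437 -0.985673 = -0.932622;  D = -0.231454+0.903445i
d^4_{2,-1}: k∈[0..2] ⇒ -0.000011 +0.004543 -0.251407 = -0.246875;  D = -0.085807+0.231483i
d^4_{3,-1}: k∈[0..1] ⇒ +0.000170 -0.028276 = -0.028106;  D = -0.012457+0.025195i
d^4_{4,-1}: single k=0 term ⇒ -0.001603;  D = -0.000856+0.001355i
Y_4^{m'}(θ=0.4033,φ=4.9305) and Σ D·Y over m':
  (-0.0000-0.0000i)·(+0.0067-0.0080i)  (+0.0000+0.0002i)·(-0.0424-0.0552i)  (-0.0002-0.0030i)·(-0.2298+0.1071i)  (-0.0015+0.0352i)·(+0.1080+0.4871i)  (+0.0379-0.2565i)·(+0.2824+0.0000i)  (-0.2315+0.9034i)·(-0.1080+0.4871i)  (-0.0858+0.2315i)·(-0.2298-0.1071i)  (-0.0125+0.0252i)·(+0.0424-0.0552i)  (-0.0009+0.0014i)·(+0.0067+0.0080i)
Y_4^-1(R⁻¹ n̂) = -0.375988-0.321245i

Re=-0.3760 Im=-0.3212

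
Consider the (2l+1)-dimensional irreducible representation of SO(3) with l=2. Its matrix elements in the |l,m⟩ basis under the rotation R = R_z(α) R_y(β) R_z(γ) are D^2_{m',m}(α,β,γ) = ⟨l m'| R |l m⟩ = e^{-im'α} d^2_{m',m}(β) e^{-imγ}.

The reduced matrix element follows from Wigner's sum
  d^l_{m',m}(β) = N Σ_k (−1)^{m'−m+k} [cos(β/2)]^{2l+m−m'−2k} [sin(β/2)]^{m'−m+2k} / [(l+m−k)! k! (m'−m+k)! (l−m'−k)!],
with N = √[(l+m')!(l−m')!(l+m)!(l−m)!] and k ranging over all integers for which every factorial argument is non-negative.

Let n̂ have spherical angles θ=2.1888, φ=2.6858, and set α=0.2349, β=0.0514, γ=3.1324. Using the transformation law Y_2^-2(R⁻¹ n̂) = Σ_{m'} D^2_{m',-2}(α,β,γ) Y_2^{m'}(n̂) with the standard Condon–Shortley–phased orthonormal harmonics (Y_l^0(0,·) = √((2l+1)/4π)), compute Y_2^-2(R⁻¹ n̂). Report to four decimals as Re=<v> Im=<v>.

Re=0.0382 Im=0.2391

Need the full column D^2_{m',-2} for m'=−2..2 at α=0.2349, β=0.0514, γ=3.1324.
cos(β/2)=0.999670, sin(β/2)=0.025697
d^2_{-2,-2}: single k=0 term ⇒ +0.998680;  D = +0.898643+0.435663i
d^2_{-1,-2}: single k=0 term ⇒ -0.051343;  D = -0.050145-0.011030i
d^2_{0,-2}: single k=0 term ⇒ +0.001616;  D = +0.001616-0.000030i
d^2_{1,-2}: single k=0 term ⇒ -0.000034;  D = -0.000033+0.000009i
d^2_{2,-2}: single k=0 term ⇒ +0.000000;  D = +0.000000-0.000000i
Y_2^{m'}(θ=2.1888,φ=2.6858) and Σ D·Y over m':
  (+0.8986+0.4357i)·(+0.1572+0.2028i)  (-0.0501-0.0110i)·(+0.3276+0.1606i)  (+0.0016-0.0000i)·(+0.0023+0.0000i)  (-0.0000+0.0000i)·(-0.3276+0.1606i)  (+0.0000-0.0000i)·(+0.1572-0.2028i)
Y_2^-2(R⁻¹ n̂) = +0.038225+0.239071i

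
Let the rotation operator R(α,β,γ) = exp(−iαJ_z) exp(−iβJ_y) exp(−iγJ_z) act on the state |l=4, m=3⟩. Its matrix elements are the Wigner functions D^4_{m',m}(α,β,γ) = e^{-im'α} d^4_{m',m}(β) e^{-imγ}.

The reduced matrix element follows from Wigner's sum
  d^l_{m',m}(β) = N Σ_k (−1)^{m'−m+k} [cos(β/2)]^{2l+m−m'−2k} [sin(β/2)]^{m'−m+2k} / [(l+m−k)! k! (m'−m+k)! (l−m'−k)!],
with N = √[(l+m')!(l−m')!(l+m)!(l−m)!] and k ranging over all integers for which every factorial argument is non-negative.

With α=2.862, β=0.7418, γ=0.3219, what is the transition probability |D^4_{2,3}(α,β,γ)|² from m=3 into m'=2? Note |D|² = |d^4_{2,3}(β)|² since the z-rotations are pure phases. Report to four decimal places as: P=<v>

P=0.2048

Split into d^4_{2,3}(β=0.7418) × two z-phases.
Half-angle: c=0.932002, s=0.362454. N=√(720·2·5040·1)=2693.993318
k: max(0,(3)−(2))=1 … min(4+(3),4−(2))=2
  k=1: (−1)^0·2693.9933/(720)·0.9320^7·0.3625^1 = +0.828388
  k=2: (−1)^1·2693.9933/(240)·0.9320^5·0.3625^3 = -0.375862
d^4_{2,3}(0.7418) = +0.828388 -0.375862 = +0.452526
|D^4_{2,3}|² = |d^4_{2,3}(β)|² = (+0.452526)² = 0.204780 (the z-rotation phases have unit modulus)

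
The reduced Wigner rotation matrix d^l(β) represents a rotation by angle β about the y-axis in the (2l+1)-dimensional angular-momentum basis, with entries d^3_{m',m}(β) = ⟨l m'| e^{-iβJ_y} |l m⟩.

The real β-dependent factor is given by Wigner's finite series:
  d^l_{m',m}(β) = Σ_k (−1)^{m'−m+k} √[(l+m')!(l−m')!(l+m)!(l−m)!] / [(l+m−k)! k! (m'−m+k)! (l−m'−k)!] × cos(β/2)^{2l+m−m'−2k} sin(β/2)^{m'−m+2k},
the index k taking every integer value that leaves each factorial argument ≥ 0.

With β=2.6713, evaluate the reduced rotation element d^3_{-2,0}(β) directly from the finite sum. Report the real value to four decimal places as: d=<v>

d=-0.2507

d^3_{-2,0}(β=2.6713) via Wigner's sum:
With c≡cos(β/2)=0.232985 and s≡sin(β/2)=0.972480, N=[1·120·6·6]^{1/2}=65.726707
The bounds max(0,m−m')=2 and min(l+m,l−m')=3 give 2 terms
  k=2: (−1)^0·65.7267/(12)·0.2330^4·0.9725^2 = +0.015263
  k=3: (−1)^1·65.7267/(12)·0.2330^2·0.9725^4 = -0.265914
d^3_{-2,0}(2.6713) = +0.015263 -0.265914 = -0.250651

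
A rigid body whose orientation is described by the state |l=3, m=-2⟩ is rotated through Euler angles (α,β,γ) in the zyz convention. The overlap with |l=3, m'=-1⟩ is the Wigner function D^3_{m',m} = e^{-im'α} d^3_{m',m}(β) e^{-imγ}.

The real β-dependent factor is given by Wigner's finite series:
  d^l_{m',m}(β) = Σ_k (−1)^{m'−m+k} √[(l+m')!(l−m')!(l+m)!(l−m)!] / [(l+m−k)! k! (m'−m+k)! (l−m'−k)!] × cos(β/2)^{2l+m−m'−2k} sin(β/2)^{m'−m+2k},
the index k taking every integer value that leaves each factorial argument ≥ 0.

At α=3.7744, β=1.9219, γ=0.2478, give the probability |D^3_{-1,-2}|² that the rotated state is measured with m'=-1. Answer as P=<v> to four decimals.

First d^3_{-1,-2}(β=1.9219), then the phase factors e^{-i(-1)α} and e^{-i(-2)γ}:
c=cos(1.9219/2)=0.572741, s=sin(1.9219/2)=0.819736; N=√[2·24·1·120]=75.894664
The bounds max(0,m−m')=0 and min(l+m,l−m')=1 give 2 terms
  k=0: (−1)^1·75.8947/(24)·0.5727^5·0.8197^1 = -0.159760
  k=1: (−1)^2·75.8947/(12)·0.5727^3·0.8197^3 = +0.654528
d^3_{-1,-2}(1.9219) = -0.159760 +0.654528 = +0.494768
|D^3_{-1,-2}|² = |d^3_{-1,-2}(β)|² = (+0.494768)² = 0.244795 (the z-rotation phases have unit modulus)

P=0.2448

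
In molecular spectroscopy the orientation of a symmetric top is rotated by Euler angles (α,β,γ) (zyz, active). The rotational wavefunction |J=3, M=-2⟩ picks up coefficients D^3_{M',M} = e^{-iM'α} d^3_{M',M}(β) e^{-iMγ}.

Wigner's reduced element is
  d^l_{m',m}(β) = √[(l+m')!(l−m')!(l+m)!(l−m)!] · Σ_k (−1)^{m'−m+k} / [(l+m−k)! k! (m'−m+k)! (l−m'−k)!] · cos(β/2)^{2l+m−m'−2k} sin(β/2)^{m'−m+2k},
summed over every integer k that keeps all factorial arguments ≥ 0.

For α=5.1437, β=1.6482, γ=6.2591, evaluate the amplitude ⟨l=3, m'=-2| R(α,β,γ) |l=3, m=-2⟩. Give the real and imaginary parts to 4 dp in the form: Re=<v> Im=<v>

D^3_{-2,-2}(5.1437,1.6482,6.2591) = e^{-i·-2·5.1437}·d^3_{-2,-2}(1.6482)·e^{-i·-2·6.2591}. Compute d first:
Half-angle: c=0.679218, s=0.733937. N=√(1·120·1·120)=120.000000
Admissible k: 0..1 (factorial args all ≥0)
  k=0: (−1)^0·120.0000/(120)·0.6792^6·0.7339^0 = +0.098187
  k=1: (−1)^1·120.0000/(24)·0.6792^4·0.7339^2 = -0.573223
d^3_{-2,-2}(1.6482) = +0.098187 -0.573223 = -0.475036
D = (-0.650448-0.759551i)·(-0.475036)·(+0.998840-0.048152i) = +0.326002+0.345517i

Re=0.3260 Im=0.3455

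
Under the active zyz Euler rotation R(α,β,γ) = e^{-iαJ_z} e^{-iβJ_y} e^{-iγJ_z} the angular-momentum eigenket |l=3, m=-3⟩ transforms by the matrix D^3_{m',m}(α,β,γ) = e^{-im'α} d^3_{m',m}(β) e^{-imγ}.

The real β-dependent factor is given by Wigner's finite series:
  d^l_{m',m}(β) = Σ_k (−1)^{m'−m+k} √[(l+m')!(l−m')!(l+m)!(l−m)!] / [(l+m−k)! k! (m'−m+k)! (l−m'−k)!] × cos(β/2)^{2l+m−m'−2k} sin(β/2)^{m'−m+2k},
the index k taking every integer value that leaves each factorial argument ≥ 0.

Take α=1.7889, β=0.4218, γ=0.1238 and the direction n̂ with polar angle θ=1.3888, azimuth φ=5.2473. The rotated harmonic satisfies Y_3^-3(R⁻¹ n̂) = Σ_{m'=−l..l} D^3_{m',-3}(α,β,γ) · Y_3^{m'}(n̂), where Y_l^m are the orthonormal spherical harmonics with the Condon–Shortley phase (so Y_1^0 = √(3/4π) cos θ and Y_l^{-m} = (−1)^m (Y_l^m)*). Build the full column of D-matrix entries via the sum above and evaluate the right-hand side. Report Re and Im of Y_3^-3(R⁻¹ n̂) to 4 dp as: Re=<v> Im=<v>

Re=-0.3231 Im=0.2147

Need the full column D^3_{m',-3} for m'=−3..3 at α=1.7889, β=0.4218, γ=0.1238.
cos(β/2)=0.977843, sin(β/2)=0.209340
d^3_{-3,-3}: single k=0 term ⇒ +0.874208;  D = +0.747520-0.453269i
d^3_{-2,-3}: single k=0 term ⇒ -0.458430;  D = +0.316881+0.331278i
d^3_{-1,-3}: single k=0 term ⇒ +0.155177;  D = -0.086270+0.128985i
d^3_{0,-3}: single k=0 term ⇒ -0.038360;  D = -0.035745-0.013922i
d^3_{1,-3}: single k=0 term ⇒ +0.007112;  D = +0.001086-0.007029i
d^3_{2,-3}: single k=0 term ⇒ -0.000963;  D = +0.000961-0.000062i
d^3_{3,-3}: single k=0 term ⇒ +0.000084;  D = +0.000023+0.000081i
Y_3^{m'}(θ=1.3888,φ=5.2473) and Σ D·Y over m':
  (+0.7475-0.4533i)·(-0.3967+0.0135i)  (+0.3169+0.3313i)·(-0.0859+0.1569i)  (-0.0863+0.1290i)·(-0.1355-0.2287i)  (-0.0357-0.0139i)·(-0.1916+0.0000i)  (+0.0011-0.0070i)·(+0.1355-0.2287i)  (+0.0010-0.0001i)·(-0.0859-0.1569i)  (+0.0000+0.0001i)·(+0.3967+0.0135i)
Y_3^-3(R⁻¹ n̂) = -0.323140+0.214726i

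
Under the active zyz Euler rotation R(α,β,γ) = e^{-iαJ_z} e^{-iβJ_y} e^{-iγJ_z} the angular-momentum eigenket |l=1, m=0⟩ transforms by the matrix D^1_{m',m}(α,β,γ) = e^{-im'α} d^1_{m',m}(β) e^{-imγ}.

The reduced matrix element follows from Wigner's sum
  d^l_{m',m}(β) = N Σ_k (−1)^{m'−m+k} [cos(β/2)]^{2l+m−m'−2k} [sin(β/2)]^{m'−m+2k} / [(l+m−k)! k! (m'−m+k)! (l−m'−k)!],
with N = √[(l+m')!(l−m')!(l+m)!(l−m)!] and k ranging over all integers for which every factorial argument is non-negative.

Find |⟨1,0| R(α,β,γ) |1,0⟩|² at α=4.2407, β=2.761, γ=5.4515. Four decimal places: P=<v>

D^1_{0,0}(4.2407,2.761,5.4515) = e^{-i·0·4.2407}·d^1_{0,0}(2.761)·e^{-i·0·5.4515}. Compute d first:
Half-angle: c=0.189150, s=0.981948. N=√(1·1·1·1)=1.000000
The bounds max(0,m−m')=0 and min(l+m,l−m')=1 give 2 terms
  k=0: (−1)^0·1.0000/(1)·0.1891^2·0.9819^0 = +0.035778
  k=1: (−1)^1·1.0000/(1)·0.1891^0·0.9819^2 = -0.964222
d^1_{0,0}(2.761) = +0.035778 -0.964222 = -0.928445
|D^1_{0,0}|² = |d^1_{0,0}(β)|² = (-0.928445)² = 0.862009 (the z-rotation phases have unit modulus)

P=0.8620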